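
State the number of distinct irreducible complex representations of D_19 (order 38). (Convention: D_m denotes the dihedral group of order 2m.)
11

Working: The number of irreducible complex representations of a finite group equals its number of conjugacy classes. D_19 has 11 conjugacy classes ((n+3)/2 for n odd), so D_19 (order 38) has exactly 11 irreducible complex representations.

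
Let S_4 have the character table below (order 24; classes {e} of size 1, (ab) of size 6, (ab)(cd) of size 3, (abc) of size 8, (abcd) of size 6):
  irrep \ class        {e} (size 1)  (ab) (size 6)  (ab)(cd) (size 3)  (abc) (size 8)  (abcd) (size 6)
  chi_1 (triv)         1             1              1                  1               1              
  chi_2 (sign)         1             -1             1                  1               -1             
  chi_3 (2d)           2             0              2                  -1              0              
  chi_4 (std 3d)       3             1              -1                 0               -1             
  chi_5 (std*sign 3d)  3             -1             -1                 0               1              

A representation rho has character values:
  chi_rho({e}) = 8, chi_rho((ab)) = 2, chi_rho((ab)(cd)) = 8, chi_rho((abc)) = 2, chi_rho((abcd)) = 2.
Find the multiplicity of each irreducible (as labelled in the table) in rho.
Multiplicities: chi_1: 3, chi_2: 1, chi_3: 2, chi_4: 0, chi_5: 0.

Use <chi_rho, chi> = (1/|G|) sum_C |C| * chi_rho(C) * conj(chi(C)) with |G| = 24 for each irreducible chi in the table:
  <chi_rho, chi_1> = (1/24)[1*(8)*conj(1) + 6*(2)*conj(1) + 3*(8)*conj(1) + 8*(2)*conj(1) + 6*(2)*conj(1)]
      = (1/24)[(8) + (12) + (24) + (16) + (12)] = 72/24 = 3
  <chi_rho, chi_2> = (1/24)[1*(8)*conj(1) + 6*(2)*conj(-1) + 3*(8)*conj(1) + 8*(2)*conj(1) + 6*(2)*conj(-1)]
      = (1/24)[(8) + (-12) + (24) + (16) + (-12)] = 24/24 = 1
  <chi_rho, chi_3> = (1/24)[1*(8)*conj(2) + 6*(2)*conj(0) + 3*(8)*conj(2) + 8*(2)*conj(-1) + 6*(2)*conj(0)]
      = (1/24)[(16) + (0) + (48) + (-16) + (0)] = 48/24 = 2
  <chi_rho, chi_4> = (1/24)[1*(8)*conj(3) + 6*(2)*conj(1) + 3*(8)*conj(-1) + 8*(2)*conj(0) + 6*(2)*conj(-1)]
      = (1/24)[(24) + (12) + (-24) + (0) + (-12)] = 0/24 = 0
  <chi_rho, chi_5> = (1/24)[1*(8)*conj(3) + 6*(2)*conj(-1) + 3*(8)*conj(-1) + 8*(2)*conj(0) + 6*(2)*conj(1)]
      = (1/24)[(24) + (-12) + (-24) + (0) + (12)] = 0/24 = 0
Dimension check: dim(rho) = sum (mult * dim) = 3*1 + 1*1 + 2*2 + 0*3 + 0*3 = 8 = chi_rho(e) = 8.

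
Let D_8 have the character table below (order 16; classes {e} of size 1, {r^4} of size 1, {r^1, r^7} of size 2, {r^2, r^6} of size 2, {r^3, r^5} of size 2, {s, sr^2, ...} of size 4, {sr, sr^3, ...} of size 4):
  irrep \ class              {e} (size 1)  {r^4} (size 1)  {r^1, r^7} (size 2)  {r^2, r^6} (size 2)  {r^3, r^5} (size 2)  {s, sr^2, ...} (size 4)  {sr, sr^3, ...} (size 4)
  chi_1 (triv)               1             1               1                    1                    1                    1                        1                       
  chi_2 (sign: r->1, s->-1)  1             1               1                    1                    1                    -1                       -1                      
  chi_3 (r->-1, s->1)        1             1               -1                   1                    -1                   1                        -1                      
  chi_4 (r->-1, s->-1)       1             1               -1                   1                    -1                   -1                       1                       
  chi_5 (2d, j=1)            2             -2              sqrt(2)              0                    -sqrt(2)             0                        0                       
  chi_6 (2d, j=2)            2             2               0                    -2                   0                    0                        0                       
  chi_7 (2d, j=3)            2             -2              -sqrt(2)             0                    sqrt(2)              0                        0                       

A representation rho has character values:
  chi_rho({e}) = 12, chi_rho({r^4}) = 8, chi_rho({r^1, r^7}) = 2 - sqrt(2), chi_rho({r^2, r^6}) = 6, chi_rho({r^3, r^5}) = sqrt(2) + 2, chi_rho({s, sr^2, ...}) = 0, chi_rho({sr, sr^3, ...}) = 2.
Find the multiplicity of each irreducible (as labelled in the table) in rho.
Multiplicities: chi_1: 3, chi_2: 2, chi_3: 1, chi_4: 2, chi_5: 0, chi_6: 1, chi_7: 1.

Use <chi_rho, chi> = (1/|G|) sum_C |C| * chi_rho(C) * conj(chi(C)) with |G| = 16 for each irreducible chi in the table:
  <chi_rho, chi_1> = (1/16)[1*(12)*conj(1) + 1*(8)*conj(1) + 2*(2 - sqrt(2))*conj(1) + 2*(6)*conj(1) + 2*(sqrt(2) + 2)*conj(1) + 4*(0)*conj(1) + 4*(2)*conj(1)]
      = (1/16)[(12) + (8) + (4 - 2*sqrt(2)) + (12) + (2*sqrt(2) + 4) + (0) + (8)] = 48/16 = 3
  <chi_rho, chi_2> = (1/16)[1*(12)*conj(1) + 1*(8)*conj(1) + 2*(2 - sqrt(2))*conj(1) + 2*(6)*conj(1) + 2*(sqrt(2) + 2)*conj(1) + 4*(0)*conj(-1) + 4*(2)*conj(-1)]
      = (1/16)[(12) + (8) + (4 - 2*sqrt(2)) + (12) + (2*sqrt(2) + 4) + (0) + (-8)] = 32/16 = 2
  <chi_rho, chi_3> = (1/16)[1*(12)*conj(1) + 1*(8)*conj(1) + 2*(2 - sqrt(2))*conj(-1) + 2*(6)*conj(1) + 2*(sqrt(2) + 2)*conj(-1) + 4*(0)*conj(1) + 4*(2)*conj(-1)]
      = (1/16)[(12) + (8) + (-4 + 2*sqrt(2)) + (12) + (-4 - 2*sqrt(2)) + (0) + (-8)] = 16/16 = 1
  <chi_rho, chi_4> = (1/16)[1*(12)*conj(1) + 1*(8)*conj(1) + 2*(2 - sqrt(2))*conj(-1) + 2*(6)*conj(1) + 2*(sqrt(2) + 2)*conj(-1) + 4*(0)*conj(-1) + 4*(2)*conj(1)]
      = (1/16)[(12) + (8) + (-4 + 2*sqrt(2)) + (12) + (-4 - 2*sqrt(2)) + (0) + (8)] = 32/16 = 2
  <chi_rho, chi_5> = (1/16)[1*(12)*conj(2) + 1*(8)*conj(-2) + 2*(2 - sqrt(2))*conj(sqrt(2)) + 2*(6)*conj(0) + 2*(sqrt(2) + 2)*conj(-sqrt(2)) + 4*(0)*conj(0) + 4*(2)*conj(0)]
      = (1/16)[(24) + (-16) + (-4 + 4*sqrt(2)) + (0) + (-4*sqrt(2) - 4) + (0) + (0)] = 0/16 = 0
  <chi_rho, chi_6> = (1/16)[1*(12)*conj(2) + 1*(8)*conj(2) + 2*(2 - sqrt(2))*conj(0) + 2*(6)*conj(-2) + 2*(sqrt(2) + 2)*conj(0) + 4*(0)*conj(0) + 4*(2)*conj(0)]
      = (1/16)[(24) + (16) + (0) + (-24) + (0) + (0) + (0)] = 16/16 = 1
  <chi_rho, chi_7> = (1/16)[1*(12)*conj(2) + 1*(8)*conj(-2) + 2*(2 - sqrt(2))*conj(-sqrt(2)) + 2*(6)*conj(0) + 2*(sqrt(2) + 2)*conj(sqrt(2)) + 4*(0)*conj(0) + 4*(2)*conj(0)]
      = (1/16)[(24) + (-16) + (4 - 4*sqrt(2)) + (0) + (4 + 4*sqrt(2)) + (0) + (0)] = 16/16 = 1
Dimension check: dim(rho) = sum (mult * dim) = 3*1 + 2*1 + 1*1 + 2*1 + 0*2 + 1*2 + 1*2 = 12 = chi_rho(e) = 12.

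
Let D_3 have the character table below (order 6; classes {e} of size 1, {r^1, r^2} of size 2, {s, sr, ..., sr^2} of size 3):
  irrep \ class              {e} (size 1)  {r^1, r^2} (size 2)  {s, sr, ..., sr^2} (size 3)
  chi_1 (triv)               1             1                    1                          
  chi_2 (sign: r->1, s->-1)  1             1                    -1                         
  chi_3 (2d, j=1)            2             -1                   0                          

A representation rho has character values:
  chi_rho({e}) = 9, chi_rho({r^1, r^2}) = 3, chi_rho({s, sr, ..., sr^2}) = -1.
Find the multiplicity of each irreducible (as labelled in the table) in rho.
Multiplicities: chi_1: 2, chi_2: 3, chi_3: 2.

Details: Use <chi_rho, chi> = (1/|G|) sum_C |C| * chi_rho(C) * conj(chi(C)) with |G| = 6 for each irreducible chi in the table:
  <chi_rho, chi_1> = (1/6)[1*(9)*conj(1) + 2*(3)*conj(1) + 3*(-1)*conj(1)]
      = (1/6)[(9) + (6) + (-3)] = 12/6 = 2
  <chi_rho, chi_2> = (1/6)[1*(9)*conj(1) + 2*(3)*conj(1) + 3*(-1)*conj(-1)]
      = (1/6)[(9) + (6) + (3)] = 18/6 = 3
  <chi_rho, chi_3> = (1/6)[1*(9)*conj(2) + 2*(3)*conj(-1) + 3*(-1)*conj(0)]
      = (1/6)[(18) + (-6) + (0)] = 12/6 = 2
Dimension check: dim(rho) = sum (mult * dim) = 2*1 + 3*1 + 2*2 = 9 = chi_rho(e) = 9.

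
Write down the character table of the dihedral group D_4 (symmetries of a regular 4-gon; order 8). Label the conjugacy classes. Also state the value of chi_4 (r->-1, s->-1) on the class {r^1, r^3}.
Conjugacy classes: {e} of size 1, {r^2} of size 1, {r^1, r^3} of size 2, {s, sr^2, ...} of size 2, {sr, sr^3, ...} of size 2.
Character table:
  irrep \ class              {e} (size 1)  {r^2} (size 1)  {r^1, r^3} (size 2)  {s, sr^2, ...} (size 2)  {sr, sr^3, ...} (size 2)
  chi_1 (triv)               1             1               1                    1                        1                       
  chi_2 (sign: r->1, s->-1)  1             1               1                    -1                       -1                      
  chi_3 (r->-1, s->1)        1             1               -1                   1                        -1                      
  chi_4 (r->-1, s->-1)       1             1               -1                   -1                       1                       
  chi_5 (2d, j=1)            2             -2              0                    0                        0                       

Spot check: chi_4 (r->-1, s->-1) on {r^1, r^3} = -1.

D_4 has order 2*4 = 8 with 5 conjugacy classes, hence 5 irreducibles. Sum of squared dims 1 + 1 + 1 + 1 + 4 = 8 = |G|. Linear characters come from the abelianisation; the 2-dimensional irreps have character r^k -> 2*cos(2*pi*j*k/4), reflections -> 0.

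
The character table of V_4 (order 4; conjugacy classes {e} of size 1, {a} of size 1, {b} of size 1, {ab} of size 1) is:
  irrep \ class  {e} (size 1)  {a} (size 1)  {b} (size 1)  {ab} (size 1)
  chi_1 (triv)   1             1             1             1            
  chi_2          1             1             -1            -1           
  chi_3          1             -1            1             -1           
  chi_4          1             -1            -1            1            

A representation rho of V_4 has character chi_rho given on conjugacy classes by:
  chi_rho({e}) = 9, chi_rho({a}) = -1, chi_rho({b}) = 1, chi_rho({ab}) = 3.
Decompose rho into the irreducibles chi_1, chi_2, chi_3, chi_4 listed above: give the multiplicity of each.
Multiplicities: chi_1: 3, chi_2: 1, chi_3: 2, chi_4: 3.

Justification: Use <chi_rho, chi> = (1/|G|) sum_C |C| * chi_rho(C) * conj(chi(C)) with |G| = 4 for each irreducible chi in the table:
  <chi_rho, chi_1> = (1/4)[1*(9)*conj(1) + 1*(-1)*conj(1) + 1*(1)*conj(1) + 1*(3)*conj(1)]
      = (1/4)[(9) + (-1) + (1) + (3)] = 12/4 = 3
  <chi_rho, chi_2> = (1/4)[1*(9)*conj(1) + 1*(-1)*conj(1) + 1*(1)*conj(-1) + 1*(3)*conj(-1)]
      = (1/4)[(9) + (-1) + (-1) + (-3)] = 4/4 = 1
  <chi_rho, chi_3> = (1/4)[1*(9)*conj(1) + 1*(-1)*conj(-1) + 1*(1)*conj(1) + 1*(3)*conj(-1)]
      = (1/4)[(9) + (1) + (1) + (-3)] = 8/4 = 2
  <chi_rho, chi_4> = (1/4)[1*(9)*conj(1) + 1*(-1)*conj(-1) + 1*(1)*conj(-1) + 1*(3)*conj(1)]
      = (1/4)[(9) + (1) + (-1) + (3)] = 12/4 = 3
Dimension check: dim(rho) = sum (mult * dim) = 3*1 + 1*1 + 2*1 + 3*1 = 9 = chi_rho(e) = 9.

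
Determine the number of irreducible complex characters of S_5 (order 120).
7

Argument: The number of irreducible complex representations of a finite group equals its number of conjugacy classes. Conjugacy classes in S_5 correspond to cycle types, i.e. partitions of 5; there are p(5) = 7 of them, so S_5 (order 120) has exactly 7 irreducible complex representations.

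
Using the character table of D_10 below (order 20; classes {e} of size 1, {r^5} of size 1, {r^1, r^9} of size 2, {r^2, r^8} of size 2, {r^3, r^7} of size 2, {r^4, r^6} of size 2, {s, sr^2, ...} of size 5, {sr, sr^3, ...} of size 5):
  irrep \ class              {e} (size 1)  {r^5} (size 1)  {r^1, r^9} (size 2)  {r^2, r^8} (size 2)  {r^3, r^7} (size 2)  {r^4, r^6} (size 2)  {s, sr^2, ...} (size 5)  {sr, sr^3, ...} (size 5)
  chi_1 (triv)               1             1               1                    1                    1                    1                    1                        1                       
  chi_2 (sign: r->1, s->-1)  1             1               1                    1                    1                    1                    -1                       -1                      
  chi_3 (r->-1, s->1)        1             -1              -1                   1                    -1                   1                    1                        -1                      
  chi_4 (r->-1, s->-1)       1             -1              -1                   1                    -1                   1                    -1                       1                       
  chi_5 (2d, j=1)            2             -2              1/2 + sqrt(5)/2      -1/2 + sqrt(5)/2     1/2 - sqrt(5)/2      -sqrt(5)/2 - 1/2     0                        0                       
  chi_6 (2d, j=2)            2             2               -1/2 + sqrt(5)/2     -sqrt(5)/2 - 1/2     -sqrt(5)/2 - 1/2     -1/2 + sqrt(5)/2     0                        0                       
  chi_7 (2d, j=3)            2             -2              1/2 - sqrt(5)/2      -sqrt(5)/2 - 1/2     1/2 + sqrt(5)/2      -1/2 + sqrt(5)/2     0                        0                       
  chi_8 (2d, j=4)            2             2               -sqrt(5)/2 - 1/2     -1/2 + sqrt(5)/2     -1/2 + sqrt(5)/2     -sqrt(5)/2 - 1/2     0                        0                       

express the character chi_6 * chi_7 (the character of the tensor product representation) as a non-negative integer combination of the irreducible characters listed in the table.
chi_6 tensor chi_7 = chi_3 + chi_4 + chi_5 (all other irreducibles have multiplicity 0).

The character of a tensor product is the pointwise product (chi_6 * chi_7)(C) = chi_6(C) * chi_7(C):
  {e}: (2)*(2), {r^5}: (2)*(-2), {r^1, r^9}: (-1/2 + sqrt(5)/2)*(1/2 - sqrt(5)/2), {r^2, r^8}: (-sqrt(5)/2 - 1/2)*(-sqrt(5)/2 - 1/2), {r^3, r^7}: (-sqrt(5)/2 - 1/2)*(1/2 + sqrt(5)/2), {r^4, r^6}: (-1/2 + sqrt(5)/2)*(-1/2 + sqrt(5)/2), {s, sr^2, ...}: (0)*(0), {sr, sr^3, ...}: (0)*(0)
so (chi_6 * chi_7) takes values
  {e} -> 4, {r^5} -> -4, {r^1, r^9} -> -3/2 + sqrt(5)/2, {r^2, r^8} -> sqrt(5)/2 + 3/2, {r^3, r^7} -> -3/2 - sqrt(5)/2, {r^4, r^6} -> 3/2 - sqrt(5)/2, {s, sr^2, ...} -> 0, {sr, sr^3, ...} -> 0.
Now take the inner product of this character with each irreducible chi from the table, <chi_6*chi_7, chi> = (1/20) sum_C |C| (chi_6*chi_7)(C) conj(chi(C)):
  <chi_6*chi_7, chi_1> = (1/20)[1*(4)*conj(1) + 1*(-4)*conj(1) + 2*(-3/2 + sqrt(5)/2)*conj(1) + 2*(sqrt(5)/2 + 3/2)*conj(1) + 2*(-3/2 - sqrt(5)/2)*conj(1) + 2*(3/2 - sqrt(5)/2)*conj(1) + 5*(0)*conj(1) + 5*(0)*conj(1)]
      = (1/20)[(4) + (-4) + (-3 + sqrt(5)) + (sqrt(5) + 3) + (-3 - sqrt(5)) + (3 - sqrt(5)) + (0) + (0)] = 0/20 = 0
  <chi_6*chi_7, chi_2> = (1/20)[1*(4)*conj(1) + 1*(-4)*conj(1) + 2*(-3/2 + sqrt(5)/2)*conj(1) + 2*(sqrt(5)/2 + 3/2)*conj(1) + 2*(-3/2 - sqrt(5)/2)*conj(1) + 2*(3/2 - sqrt(5)/2)*conj(1) + 5*(0)*conj(-1) + 5*(0)*conj(-1)]
      = (1/20)[(4) + (-4) + (-3 + sqrt(5)) + (sqrt(5) + 3) + (-3 - sqrt(5)) + (3 - sqrt(5)) + (0) + (0)] = 0/20 = 0
  <chi_6*chi_7, chi_3> = (1/20)[1*(4)*conj(1) + 1*(-4)*conj(-1) + 2*(-3/2 + sqrt(5)/2)*conj(-1) + 2*(sqrt(5)/2 + 3/2)*conj(1) + 2*(-3/2 - sqrt(5)/2)*conj(-1) + 2*(3/2 - sqrt(5)/2)*conj(1) + 5*(0)*conj(1) + 5*(0)*conj(-1)]
      = (1/20)[(4) + (4) + (3 - sqrt(5)) + (sqrt(5) + 3) + (sqrt(5) + 3) + (3 - sqrt(5)) + (0) + (0)] = 20/20 = 1
  <chi_6*chi_7, chi_4> = (1/20)[1*(4)*conj(1) + 1*(-4)*conj(-1) + 2*(-3/2 + sqrt(5)/2)*conj(-1) + 2*(sqrt(5)/2 + 3/2)*conj(1) + 2*(-3/2 - sqrt(5)/2)*conj(-1) + 2*(3/2 - sqrt(5)/2)*conj(1) + 5*(0)*conj(-1) + 5*(0)*conj(1)]
      = (1/20)[(4) + (4) + (3 - sqrt(5)) + (sqrt(5) + 3) + (sqrt(5) + 3) + (3 - sqrt(5)) + (0) + (0)] = 20/20 = 1
  <chi_6*chi_7, chi_5> = (1/20)[1*(4)*conj(2) + 1*(-4)*conj(-2) + 2*(-3/2 + sqrt(5)/2)*conj(1/2 + sqrt(5)/2) + 2*(sqrt(5)/2 + 3/2)*conj(-1/2 + sqrt(5)/2) + 2*(-3/2 - sqrt(5)/2)*conj(1/2 - sqrt(5)/2) + 2*(3/2 - sqrt(5)/2)*conj(-sqrt(5)/2 - 1/2) + 5*(0)*conj(0) + 5*(0)*conj(0)]
      = (1/20)[(8) + (8) + (1 - sqrt(5)) + (1 + sqrt(5)) + (1 + sqrt(5)) + (1 - sqrt(5)) + (0) + (0)] = 20/20 = 1
  <chi_6*chi_7, chi_6> = (1/20)[1*(4)*conj(2) + 1*(-4)*conj(2) + 2*(-3/2 + sqrt(5)/2)*conj(-1/2 + sqrt(5)/2) + 2*(sqrt(5)/2 + 3/2)*conj(-sqrt(5)/2 - 1/2) + 2*(-3/2 - sqrt(5)/2)*conj(-sqrt(5)/2 - 1/2) + 2*(3/2 - sqrt(5)/2)*conj(-1/2 + sqrt(5)/2) + 5*(0)*conj(0) + 5*(0)*conj(0)]
      = (1/20)[(8) + (-8) + (4 - 2*sqrt(5)) + (-2*sqrt(5) - 4) + (4 + 2*sqrt(5)) + (-4 + 2*sqrt(5)) + (0) + (0)] = 0/20 = 0
  <chi_6*chi_7, chi_7> = (1/20)[1*(4)*conj(2) + 1*(-4)*conj(-2) + 2*(-3/2 + sqrt(5)/2)*conj(1/2 - sqrt(5)/2) + 2*(sqrt(5)/2 + 3/2)*conj(-sqrt(5)/2 - 1/2) + 2*(-3/2 - sqrt(5)/2)*conj(1/2 + sqrt(5)/2) + 2*(3/2 - sqrt(5)/2)*conj(-1/2 + sqrt(5)/2) + 5*(0)*conj(0) + 5*(0)*conj(0)]
      = (1/20)[(8) + (8) + (-4 + 2*sqrt(5)) + (-2*sqrt(5) - 4) + (-2*sqrt(5) - 4) + (-4 + 2*sqrt(5)) + (0) + (0)] = 0/20 = 0
  <chi_6*chi_7, chi_8> = (1/20)[1*(4)*conj(2) + 1*(-4)*conj(2) + 2*(-3/2 + sqrt(5)/2)*conj(-sqrt(5)/2 - 1/2) + 2*(sqrt(5)/2 + 3/2)*conj(-1/2 + sqrt(5)/2) + 2*(-3/2 - sqrt(5)/2)*conj(-1/2 + sqrt(5)/2) + 2*(3/2 - sqrt(5)/2)*conj(-sqrt(5)/2 - 1/2) + 5*(0)*conj(0) + 5*(0)*conj(0)]
      = (1/20)[(8) + (-8) + (-1 + sqrt(5)) + (1 + sqrt(5)) + (-sqrt(5) - 1) + (1 - sqrt(5)) + (0) + (0)] = 0/20 = 0
Hence the multiplicities are chi_3: 1, chi_4: 1, chi_5: 1. Dimension check: dim(chi_6)*dim(chi_7) = 2*2 = 4 and sum (mult * dim) = 1*1 + 1*1 + 1*2 = 4.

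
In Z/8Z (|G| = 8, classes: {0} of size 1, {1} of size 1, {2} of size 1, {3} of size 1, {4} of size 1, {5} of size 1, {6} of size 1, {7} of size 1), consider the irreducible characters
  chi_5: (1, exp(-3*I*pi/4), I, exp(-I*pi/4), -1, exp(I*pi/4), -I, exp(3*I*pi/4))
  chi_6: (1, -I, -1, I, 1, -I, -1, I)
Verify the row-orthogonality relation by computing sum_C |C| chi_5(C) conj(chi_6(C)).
Sum = 0; so <chi_5, chi_6> = 0 (distinct irreducibles are orthogonal).

Derivation: Compute term by term over conjugacy classes (|C| * chi_5(C) * conj(chi_6(C))):
  1*(1)*conj(1) + 1*(exp(-3*I*pi/4))*conj(-I) + 1*(I)*conj(-1) + 1*(exp(-I*pi/4))*conj(I) + 1*(-1)*conj(1) + 1*(exp(I*pi/4))*conj(-I) + 1*(-I)*conj(-1) + 1*(exp(3*I*pi/4))*conj(I)
  = (1) + (exp(-I*pi/4)) + (-I) + (-exp(I*pi/4)) + (-1) + (exp(3*I*pi/4)) + (I) + (-exp(-3*I*pi/4))
  = 0.
(Exp terms are combined using exp(i*s)*conj(exp(i*t)) = exp(i*(s-t)), and sums of them are collapsed using the identity that for every m > 1 the m distinct m-th roots of unity sum to 0, e.g. 1 + exp(2*I*pi/3) + exp(-2*I*pi/3) = 0.)
Dividing by |G| = 8 gives 0/8 = 0, matching the row-orthogonality relation <chi_5, chi_6> = [chi_5 = chi_6].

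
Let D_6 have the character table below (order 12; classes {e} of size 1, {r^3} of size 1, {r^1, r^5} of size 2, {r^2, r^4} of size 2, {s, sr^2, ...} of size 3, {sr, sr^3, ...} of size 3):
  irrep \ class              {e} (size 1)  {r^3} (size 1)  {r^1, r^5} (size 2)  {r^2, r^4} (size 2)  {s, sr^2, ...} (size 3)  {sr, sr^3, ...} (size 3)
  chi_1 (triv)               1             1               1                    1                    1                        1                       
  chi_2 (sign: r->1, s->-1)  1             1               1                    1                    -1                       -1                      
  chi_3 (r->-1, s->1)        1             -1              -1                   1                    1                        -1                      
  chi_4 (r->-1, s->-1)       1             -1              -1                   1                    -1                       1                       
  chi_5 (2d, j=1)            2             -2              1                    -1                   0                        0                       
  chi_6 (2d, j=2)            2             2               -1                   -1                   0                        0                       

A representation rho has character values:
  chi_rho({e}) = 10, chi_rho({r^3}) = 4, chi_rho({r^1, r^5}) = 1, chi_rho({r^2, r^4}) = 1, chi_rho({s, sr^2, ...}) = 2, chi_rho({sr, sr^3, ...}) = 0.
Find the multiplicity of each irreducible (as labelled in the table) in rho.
Multiplicities: chi_1: 2, chi_2: 1, chi_3: 1, chi_4: 0, chi_5: 1, chi_6: 2.

Proof sketch: Use <chi_rho, chi> = (1/|G|) sum_C |C| * chi_rho(C) * conj(chi(C)) with |G| = 12 for each irreducible chi in the table:
  <chi_rho, chi_1> = (1/12)[1*(10)*conj(1) + 1*(4)*conj(1) + 2*(1)*conj(1) + 2*(1)*conj(1) + 3*(2)*conj(1) + 3*(0)*conj(1)]
      = (1/12)[(10) + (4) + (2) + (2) + (6) + (0)] = 24/12 = 2
  <chi_rho, chi_2> = (1/12)[1*(10)*conj(1) + 1*(4)*conj(1) + 2*(1)*conj(1) + 2*(1)*conj(1) + 3*(2)*conj(-1) + 3*(0)*conj(-1)]
      = (1/12)[(10) + (4) + (2) + (2) + (-6) + (0)] = 12/12 = 1
  <chi_rho, chi_3> = (1/12)[1*(10)*conj(1) + 1*(4)*conj(-1) + 2*(1)*conj(-1) + 2*(1)*conj(1) + 3*(2)*conj(1) + 3*(0)*conj(-1)]
      = (1/12)[(10) + (-4) + (-2) + (2) + (6) + (0)] = 12/12 = 1
  <chi_rho, chi_4> = (1/12)[1*(10)*conj(1) + 1*(4)*conj(-1) + 2*(1)*conj(-1) + 2*(1)*conj(1) + 3*(2)*conj(-1) + 3*(0)*conj(1)]
      = (1/12)[(10) + (-4) + (-2) + (2) + (-6) + (0)] = 0/12 = 0
  <chi_rho, chi_5> = (1/12)[1*(10)*conj(2) + 1*(4)*conj(-2) + 2*(1)*conj(1) + 2*(1)*conj(-1) + 3*(2)*conj(0) + 3*(0)*conj(0)]
      = (1/12)[(20) + (-8) + (2) + (-2) + (0) + (0)] = 12/12 = 1
  <chi_rho, chi_6> = (1/12)[1*(10)*conj(2) + 1*(4)*conj(2) + 2*(1)*conj(-1) + 2*(1)*conj(-1) + 3*(2)*conj(0) + 3*(0)*conj(0)]
      = (1/12)[(20) + (8) + (-2) + (-2) + (0) + (0)] = 24/12 = 2
Dimension check: dim(rho) = sum (mult * dim) = 2*1 + 1*1 + 1*1 + 0*1 + 1*2 + 2*2 = 10 = chi_rho(e) = 10.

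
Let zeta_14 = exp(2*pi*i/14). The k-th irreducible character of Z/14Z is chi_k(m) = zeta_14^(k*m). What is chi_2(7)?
chi_2(7) = zeta_14^14 = 1

Why: chi_2(7) = zeta_14^(2*7) = zeta_14^14. Since zeta_14^14 = 1, this equals zeta_14^0 = exp(2*pi*i*0/14) = 1.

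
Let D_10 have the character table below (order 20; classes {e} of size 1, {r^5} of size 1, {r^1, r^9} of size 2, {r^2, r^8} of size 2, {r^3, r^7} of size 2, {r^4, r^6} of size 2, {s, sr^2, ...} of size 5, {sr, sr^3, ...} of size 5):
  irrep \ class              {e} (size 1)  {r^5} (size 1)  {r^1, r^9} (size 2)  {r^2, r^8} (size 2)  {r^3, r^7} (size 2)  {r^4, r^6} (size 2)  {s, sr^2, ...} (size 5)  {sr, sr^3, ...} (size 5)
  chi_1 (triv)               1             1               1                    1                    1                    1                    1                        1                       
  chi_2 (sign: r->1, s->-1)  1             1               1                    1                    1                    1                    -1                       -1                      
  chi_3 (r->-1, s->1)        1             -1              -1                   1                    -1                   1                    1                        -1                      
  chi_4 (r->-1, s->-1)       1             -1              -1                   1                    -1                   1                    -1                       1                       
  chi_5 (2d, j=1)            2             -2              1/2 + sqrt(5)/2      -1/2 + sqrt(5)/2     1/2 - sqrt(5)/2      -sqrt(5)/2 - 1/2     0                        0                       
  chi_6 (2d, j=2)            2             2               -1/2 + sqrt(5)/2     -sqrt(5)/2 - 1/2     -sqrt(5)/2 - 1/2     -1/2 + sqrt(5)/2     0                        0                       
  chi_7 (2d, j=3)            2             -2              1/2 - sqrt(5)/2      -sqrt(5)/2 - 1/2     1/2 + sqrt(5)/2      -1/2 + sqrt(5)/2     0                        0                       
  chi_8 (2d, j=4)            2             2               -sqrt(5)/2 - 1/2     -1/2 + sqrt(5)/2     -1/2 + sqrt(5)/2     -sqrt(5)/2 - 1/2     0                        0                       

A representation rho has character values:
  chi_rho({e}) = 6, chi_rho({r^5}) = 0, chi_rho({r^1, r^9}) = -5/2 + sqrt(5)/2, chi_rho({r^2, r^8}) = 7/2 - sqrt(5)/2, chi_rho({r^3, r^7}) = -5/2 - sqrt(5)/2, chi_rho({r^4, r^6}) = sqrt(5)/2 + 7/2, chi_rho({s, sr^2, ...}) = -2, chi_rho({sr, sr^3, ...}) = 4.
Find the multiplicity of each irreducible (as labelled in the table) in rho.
Multiplicities: chi_1: 1, chi_2: 0, chi_3: 0, chi_4: 3, chi_5: 0, chi_6: 1, chi_7: 0, chi_8: 0.

Justification: Use <chi_rho, chi> = (1/|G|) sum_C |C| * chi_rho(C) * conj(chi(C)) with |G| = 20 for each irreducible chi in the table:
  <chi_rho, chi_1> = (1/20)[1*(6)*conj(1) + 1*(0)*conj(1) + 2*(-5/2 + sqrt(5)/2)*conj(1) + 2*(7/2 - sqrt(5)/2)*conj(1) + 2*(-5/2 - sqrt(5)/2)*conj(1) + 2*(sqrt(5)/2 + 7/2)*conj(1) + 5*(-2)*conj(1) + 5*(4)*conj(1)]
      = (1/20)[(6) + (0) + (-5 + sqrt(5)) + (7 - sqrt(5)) + (-5 - sqrt(5)) + (sqrt(5) + 7) + (-10) + (20)] = 20/20 = 1
  <chi_rho, chi_2> = (1/20)[1*(6)*conj(1) + 1*(0)*conj(1) + 2*(-5/2 + sqrt(5)/2)*conj(1) + 2*(7/2 - sqrt(5)/2)*conj(1) + 2*(-5/2 - sqrt(5)/2)*conj(1) + 2*(sqrt(5)/2 + 7/2)*conj(1) + 5*(-2)*conj(-1) + 5*(4)*conj(-1)]
      = (1/20)[(6) + (0) + (-5 + sqrt(5)) + (7 - sqrt(5)) + (-5 - sqrt(5)) + (sqrt(5) + 7) + (10) + (-20)] = 0/20 = 0
  <chi_rho, chi_3> = (1/20)[1*(6)*conj(1) + 1*(0)*conj(-1) + 2*(-5/2 + sqrt(5)/2)*conj(-1) + 2*(7/2 - sqrt(5)/2)*conj(1) + 2*(-5/2 - sqrt(5)/2)*conj(-1) + 2*(sqrt(5)/2 + 7/2)*conj(1) + 5*(-2)*conj(1) + 5*(4)*conj(-1)]
      = (1/20)[(6) + (0) + (5 - sqrt(5)) + (7 - sqrt(5)) + (sqrt(5) + 5) + (sqrt(5) + 7) + (-10) + (-20)] = 0/20 = 0
  <chi_rho, chi_4> = (1/20)[1*(6)*conj(1) + 1*(0)*conj(-1) + 2*(-5/2 + sqrt(5)/2)*conj(-1) + 2*(7/2 - sqrt(5)/2)*conj(1) + 2*(-5/2 - sqrt(5)/2)*conj(-1) + 2*(sqrt(5)/2 + 7/2)*conj(1) + 5*(-2)*conj(-1) + 5*(4)*conj(1)]
      = (1/20)[(6) + (0) + (5 - sqrt(5)) + (7 - sqrt(5)) + (sqrt(5) + 5) + (sqrt(5) + 7) + (10) + (20)] = 60/20 = 3
  <chi_rho, chi_5> = (1/20)[1*(6)*conj(2) + 1*(0)*conj(-2) + 2*(-5/2 + sqrt(5)/2)*conj(1/2 + sqrt(5)/2) + 2*(7/2 - sqrt(5)/2)*conj(-1/2 + sqrt(5)/2) + 2*(-5/2 - sqrt(5)/2)*conj(1/2 - sqrt(5)/2) + 2*(sqrt(5)/2 + 7/2)*conj(-sqrt(5)/2 - 1/2) + 5*(-2)*conj(0) + 5*(4)*conj(0)]
      = (1/20)[(12) + (0) + (-2*sqrt(5)) + (-6 + 4*sqrt(5)) + (2*sqrt(5)) + (-4*sqrt(5) - 6) + (0) + (0)] = 0/20 = 0
  <chi_rho, chi_6> = (1/20)[1*(6)*conj(2) + 1*(0)*conj(2) + 2*(-5/2 + sqrt(5)/2)*conj(-1/2 + sqrt(5)/2) + 2*(7/2 - sqrt(5)/2)*conj(-sqrt(5)/2 - 1/2) + 2*(-5/2 - sqrt(5)/2)*conj(-sqrt(5)/2 - 1/2) + 2*(sqrt(5)/2 + 7/2)*conj(-1/2 + sqrt(5)/2) + 5*(-2)*conj(0) + 5*(4)*conj(0)]
      = (1/20)[(12) + (0) + (5 - 3*sqrt(5)) + (-3*sqrt(5) - 1) + (5 + 3*sqrt(5)) + (-1 + 3*sqrt(5)) + (0) + (0)] = 20/20 = 1
  <chi_rho, chi_7> = (1/20)[1*(6)*conj(2) + 1*(0)*conj(-2) + 2*(-5/2 + sqrt(5)/2)*conj(1/2 - sqrt(5)/2) + 2*(7/2 - sqrt(5)/2)*conj(-sqrt(5)/2 - 1/2) + 2*(-5/2 - sqrt(5)/2)*conj(1/2 + sqrt(5)/2) + 2*(sqrt(5)/2 + 7/2)*conj(-1/2 + sqrt(5)/2) + 5*(-2)*conj(0) + 5*(4)*conj(0)]
      = (1/20)[(12) + (0) + (-5 + 3*sqrt(5)) + (-3*sqrt(5) - 1) + (-3*sqrt(5) - 5) + (-1 + 3*sqrt(5)) + (0) + (0)] = 0/20 = 0
  <chi_rho, chi_8> = (1/20)[1*(6)*conj(2) + 1*(0)*conj(2) + 2*(-5/2 + sqrt(5)/2)*conj(-sqrt(5)/2 - 1/2) + 2*(7/2 - sqrt(5)/2)*conj(-1/2 + sqrt(5)/2) + 2*(-5/2 - sqrt(5)/2)*conj(-1/2 + sqrt(5)/2) + 2*(sqrt(5)/2 + 7/2)*conj(-sqrt(5)/2 - 1/2) + 5*(-2)*conj(0) + 5*(4)*conj(0)]
      = (1/20)[(12) + (0) + (2*sqrt(5)) + (-6 + 4*sqrt(5)) + (-2*sqrt(5)) + (-4*sqrt(5) - 6) + (0) + (0)] = 0/20 = 0
Dimension check: dim(rho) = sum (mult * dim) = 1*1 + 0*1 + 0*1 + 3*1 + 0*2 + 1*2 + 0*2 + 0*2 = 6 = chi_rho(e) = 6.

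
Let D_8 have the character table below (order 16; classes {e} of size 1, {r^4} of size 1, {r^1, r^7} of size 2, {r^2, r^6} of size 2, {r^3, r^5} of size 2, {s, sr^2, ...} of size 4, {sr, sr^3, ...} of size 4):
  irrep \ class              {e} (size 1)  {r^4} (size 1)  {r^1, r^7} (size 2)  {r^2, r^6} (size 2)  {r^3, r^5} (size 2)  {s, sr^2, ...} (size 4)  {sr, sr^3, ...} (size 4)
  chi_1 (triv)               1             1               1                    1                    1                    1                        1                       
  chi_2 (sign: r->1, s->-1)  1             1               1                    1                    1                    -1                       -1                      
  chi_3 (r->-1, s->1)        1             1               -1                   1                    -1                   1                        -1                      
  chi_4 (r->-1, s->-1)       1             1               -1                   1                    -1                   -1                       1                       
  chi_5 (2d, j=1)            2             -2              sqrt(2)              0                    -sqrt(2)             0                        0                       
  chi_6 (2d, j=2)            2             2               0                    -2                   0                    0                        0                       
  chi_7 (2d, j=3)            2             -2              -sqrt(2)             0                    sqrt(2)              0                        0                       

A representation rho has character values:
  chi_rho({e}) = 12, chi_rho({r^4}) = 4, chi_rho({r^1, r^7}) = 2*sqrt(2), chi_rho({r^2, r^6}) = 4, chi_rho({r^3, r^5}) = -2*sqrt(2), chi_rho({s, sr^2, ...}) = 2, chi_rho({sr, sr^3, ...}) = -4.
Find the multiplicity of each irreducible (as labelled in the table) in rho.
Multiplicities: chi_1: 1, chi_2: 2, chi_3: 3, chi_4: 0, chi_5: 2, chi_6: 1, chi_7: 0.

Argument: Use <chi_rho, chi> = (1/|G|) sum_C |C| * chi_rho(C) * conj(chi(C)) with |G| = 16 for each irreducible chi in the table:
  <chi_rho, chi_1> = (1/16)[1*(12)*conj(1) + 1*(4)*conj(1) + 2*(2*sqrt(2))*conj(1) + 2*(4)*conj(1) + 2*(-2*sqrt(2))*conj(1) + 4*(2)*conj(1) + 4*(-4)*conj(1)]
      = (1/16)[(12) + (4) + (4*sqrt(2)) + (8) + (-4*sqrt(2)) + (8) + (-16)] = 16/16 = 1
  <chi_rho, chi_2> = (1/16)[1*(12)*conj(1) + 1*(4)*conj(1) + 2*(2*sqrt(2))*conj(1) + 2*(4)*conj(1) + 2*(-2*sqrt(2))*conj(1) + 4*(2)*conj(-1) + 4*(-4)*conj(-1)]
      = (1/16)[(12) + (4) + (4*sqrt(2)) + (8) + (-4*sqrt(2)) + (-8) + (16)] = 32/16 = 2
  <chi_rho, chi_3> = (1/16)[1*(12)*conj(1) + 1*(4)*conj(1) + 2*(2*sqrt(2))*conj(-1) + 2*(4)*conj(1) + 2*(-2*sqrt(2))*conj(-1) + 4*(2)*conj(1) + 4*(-4)*conj(-1)]
      = (1/16)[(12) + (4) + (-4*sqrt(2)) + (8) + (4*sqrt(2)) + (8) + (16)] = 48/16 = 3
  <chi_rho, chi_4> = (1/16)[1*(12)*conj(1) + 1*(4)*conj(1) + 2*(2*sqrt(2))*conj(-1) + 2*(4)*conj(1) + 2*(-2*sqrt(2))*conj(-1) + 4*(2)*conj(-1) + 4*(-4)*conj(1)]
      = (1/16)[(12) + (4) + (-4*sqrt(2)) + (8) + (4*sqrt(2)) + (-8) + (-16)] = 0/16 = 0
  <chi_rho, chi_5> = (1/16)[1*(12)*conj(2) + 1*(4)*conj(-2) + 2*(2*sqrt(2))*conj(sqrt(2)) + 2*(4)*conj(0) + 2*(-2*sqrt(2))*conj(-sqrt(2)) + 4*(2)*conj(0) + 4*(-4)*conj(0)]
      = (1/16)[(24) + (-8) + (8) + (0) + (8) + (0) + (0)] = 32/16 = 2
  <chi_rho, chi_6> = (1/16)[1*(12)*conj(2) + 1*(4)*conj(2) + 2*(2*sqrt(2))*conj(0) + 2*(4)*conj(-2) + 2*(-2*sqrt(2))*conj(0) + 4*(2)*conj(0) + 4*(-4)*conj(0)]
      = (1/16)[(24) + (8) + (0) + (-16) + (0) + (0) + (0)] = 16/16 = 1
  <chi_rho, chi_7> = (1/16)[1*(12)*conj(2) + 1*(4)*conj(-2) + 2*(2*sqrt(2))*conj(-sqrt(2)) + 2*(4)*conj(0) + 2*(-2*sqrt(2))*conj(sqrt(2)) + 4*(2)*conj(0) + 4*(-4)*conj(0)]
      = (1/16)[(24) + (-8) + (-8) + (0) + (-8) + (0) + (0)] = 0/16 = 0
Dimension check: dim(rho) = sum (mult * dim) = 1*1 + 2*1 + 3*1 + 0*1 + 2*2 + 1*2 + 0*2 = 12 = chi_rho(e) = 12.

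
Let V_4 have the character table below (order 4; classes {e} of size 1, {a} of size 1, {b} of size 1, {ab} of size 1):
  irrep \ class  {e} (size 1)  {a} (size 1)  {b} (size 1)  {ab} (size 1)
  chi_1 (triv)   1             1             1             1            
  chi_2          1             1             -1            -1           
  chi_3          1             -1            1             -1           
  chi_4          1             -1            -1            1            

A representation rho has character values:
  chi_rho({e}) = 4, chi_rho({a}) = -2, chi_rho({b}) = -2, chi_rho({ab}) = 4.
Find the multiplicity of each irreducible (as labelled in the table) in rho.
Multiplicities: chi_1: 1, chi_2: 0, chi_3: 0, chi_4: 3.

Reasoning: Use <chi_rho, chi> = (1/|G|) sum_C |C| * chi_rho(C) * conj(chi(C)) with |G| = 4 for each irreducible chi in the table:
  <chi_rho, chi_1> = (1/4)[1*(4)*conj(1) + 1*(-2)*conj(1) + 1*(-2)*conj(1) + 1*(4)*conj(1)]
      = (1/4)[(4) + (-2) + (-2) + (4)] = 4/4 = 1
  <chi_rho, chi_2> = (1/4)[1*(4)*conj(1) + 1*(-2)*conj(1) + 1*(-2)*conj(-1) + 1*(4)*conj(-1)]
      = (1/4)[(4) + (-2) + (2) + (-4)] = 0/4 = 0
  <chi_rho, chi_3> = (1/4)[1*(4)*conj(1) + 1*(-2)*conj(-1) + 1*(-2)*conj(1) + 1*(4)*conj(-1)]
      = (1/4)[(4) + (2) + (-2) + (-4)] = 0/4 = 0
  <chi_rho, chi_4> = (1/4)[1*(4)*conj(1) + 1*(-2)*conj(-1) + 1*(-2)*conj(-1) + 1*(4)*conj(1)]
      = (1/4)[(4) + (2) + (2) + (4)] = 12/4 = 3
Dimension check: dim(rho) = sum (mult * dim) = 1*1 + 0*1 + 0*1 + 3*1 = 4 = chi_rho(e) = 4.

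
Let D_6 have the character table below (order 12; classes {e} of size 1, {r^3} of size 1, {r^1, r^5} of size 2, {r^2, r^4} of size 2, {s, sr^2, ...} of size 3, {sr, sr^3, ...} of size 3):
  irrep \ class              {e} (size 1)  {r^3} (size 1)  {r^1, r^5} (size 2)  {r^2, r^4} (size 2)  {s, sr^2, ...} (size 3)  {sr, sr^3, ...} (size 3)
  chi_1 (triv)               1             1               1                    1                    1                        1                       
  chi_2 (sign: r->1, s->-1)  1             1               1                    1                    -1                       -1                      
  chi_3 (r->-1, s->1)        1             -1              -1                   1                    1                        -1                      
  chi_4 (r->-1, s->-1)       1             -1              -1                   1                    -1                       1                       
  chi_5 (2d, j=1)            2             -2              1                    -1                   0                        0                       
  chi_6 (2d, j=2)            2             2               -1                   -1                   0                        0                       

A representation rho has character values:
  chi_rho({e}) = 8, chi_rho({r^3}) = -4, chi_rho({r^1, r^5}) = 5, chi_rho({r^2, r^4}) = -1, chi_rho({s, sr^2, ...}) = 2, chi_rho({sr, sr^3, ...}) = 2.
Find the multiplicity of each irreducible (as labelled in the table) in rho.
Multiplicities: chi_1: 2, chi_2: 0, chi_3: 0, chi_4: 0, chi_5: 3, chi_6: 0.

Reasoning: Use <chi_rho, chi> = (1/|G|) sum_C |C| * chi_rho(C) * conj(chi(C)) with |G| = 12 for each irreducible chi in the table:
  <chi_rho, chi_1> = (1/12)[1*(8)*conj(1) + 1*(-4)*conj(1) + 2*(5)*conj(1) + 2*(-1)*conj(1) + 3*(2)*conj(1) + 3*(2)*conj(1)]
      = (1/12)[(8) + (-4) + (10) + (-2) + (6) + (6)] = 24/12 = 2
  <chi_rho, chi_2> = (1/12)[1*(8)*conj(1) + 1*(-4)*conj(1) + 2*(5)*conj(1) + 2*(-1)*conj(1) + 3*(2)*conj(-1) + 3*(2)*conj(-1)]
      = (1/12)[(8) + (-4) + (10) + (-2) + (-6) + (-6)] = 0/12 = 0
  <chi_rho, chi_3> = (1/12)[1*(8)*conj(1) + 1*(-4)*conj(-1) + 2*(5)*conj(-1) + 2*(-1)*conj(1) + 3*(2)*conj(1) + 3*(2)*conj(-1)]
      = (1/12)[(8) + (4) + (-10) + (-2) + (6) + (-6)] = 0/12 = 0
  <chi_rho, chi_4> = (1/12)[1*(8)*conj(1) + 1*(-4)*conj(-1) + 2*(5)*conj(-1) + 2*(-1)*conj(1) + 3*(2)*conj(-1) + 3*(2)*conj(1)]
      = (1/12)[(8) + (4) + (-10) + (-2) + (-6) + (6)] = 0/12 = 0
  <chi_rho, chi_5> = (1/12)[1*(8)*conj(2) + 1*(-4)*conj(-2) + 2*(5)*conj(1) + 2*(-1)*conj(-1) + 3*(2)*conj(0) + 3*(2)*conj(0)]
      = (1/12)[(16) + (8) + (10) + (2) + (0) + (0)] = 36/12 = 3
  <chi_rho, chi_6> = (1/12)[1*(8)*conj(2) + 1*(-4)*conj(2) + 2*(5)*conj(-1) + 2*(-1)*conj(-1) + 3*(2)*conj(0) + 3*(2)*conj(0)]
      = (1/12)[(16) + (-8) + (-10) + (2) + (0) + (0)] = 0/12 = 0
Dimension check: dim(rho) = sum (mult * dim) = 2*1 + 0*1 + 0*1 + 0*1 + 3*2 + 0*2 = 8 = chi_rho(e) = 8.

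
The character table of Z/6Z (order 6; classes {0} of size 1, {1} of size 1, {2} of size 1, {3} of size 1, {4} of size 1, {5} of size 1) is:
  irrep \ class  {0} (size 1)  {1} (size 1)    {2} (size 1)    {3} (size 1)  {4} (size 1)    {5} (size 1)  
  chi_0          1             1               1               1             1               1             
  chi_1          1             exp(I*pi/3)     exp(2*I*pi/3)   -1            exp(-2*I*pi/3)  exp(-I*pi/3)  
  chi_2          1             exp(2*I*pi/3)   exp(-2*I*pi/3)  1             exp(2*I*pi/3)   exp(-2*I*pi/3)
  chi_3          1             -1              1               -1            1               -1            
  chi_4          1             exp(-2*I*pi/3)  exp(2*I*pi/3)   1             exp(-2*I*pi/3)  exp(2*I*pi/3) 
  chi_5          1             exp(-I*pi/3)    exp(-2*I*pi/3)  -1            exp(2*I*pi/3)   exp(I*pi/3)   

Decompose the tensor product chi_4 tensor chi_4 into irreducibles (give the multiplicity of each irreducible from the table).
chi_4 tensor chi_4 = chi_2 (all other irreducibles have multiplicity 0).

Why: The character of a tensor product is the pointwise product (chi_4 * chi_4)(C) = chi_4(C) * chi_4(C):
  {0}: (1)*(1), {1}: (exp(-2*I*pi/3))*(exp(-2*I*pi/3)), {2}: (exp(2*I*pi/3))*(exp(2*I*pi/3)), {3}: (1)*(1), {4}: (exp(-2*I*pi/3))*(exp(-2*I*pi/3)), {5}: (exp(2*I*pi/3))*(exp(2*I*pi/3))
so (chi_4 * chi_4) takes values
  {0} -> 1, {1} -> exp(2*I*pi/3), {2} -> exp(-2*I*pi/3), {3} -> 1, {4} -> exp(2*I*pi/3), {5} -> exp(-2*I*pi/3).
Now take the inner product of this character with each irreducible chi from the table, <chi_4*chi_4, chi> = (1/6) sum_C |C| (chi_4*chi_4)(C) conj(chi(C)):
  <chi_4*chi_4, chi_0> = (1/6)[1*(1)*conj(1) + 1*(exp(2*I*pi/3))*conj(1) + 1*(exp(-2*I*pi/3))*conj(1) + 1*(1)*conj(1) + 1*(exp(2*I*pi/3))*conj(1) + 1*(exp(-2*I*pi/3))*conj(1)]
      = (1/6)[(1) + (exp(2*I*pi/3)) + (exp(-2*I*pi/3)) + (1) + (exp(2*I*pi/3)) + (exp(-2*I*pi/3))] = 0/6 = 0
  <chi_4*chi_4, chi_1> = (1/6)[1*(1)*conj(1) + 1*(exp(2*I*pi/3))*conj(exp(I*pi/3)) + 1*(exp(-2*I*pi/3))*conj(exp(2*I*pi/3)) + 1*(1)*conj(-1) + 1*(exp(2*I*pi/3))*conj(exp(-2*I*pi/3)) + 1*(exp(-2*I*pi/3))*conj(exp(-I*pi/3))]
      = (1/6)[(1) + (exp(I*pi/3)) + (exp(2*I*pi/3)) + (-1) + (exp(-2*I*pi/3)) + (exp(-I*pi/3))] = 0/6 = 0
  <chi_4*chi_4, chi_2> = (1/6)[1*(1)*conj(1) + 1*(exp(2*I*pi/3))*conj(exp(2*I*pi/3)) + 1*(exp(-2*I*pi/3))*conj(exp(-2*I*pi/3)) + 1*(1)*conj(1) + 1*(exp(2*I*pi/3))*conj(exp(2*I*pi/3)) + 1*(exp(-2*I*pi/3))*conj(exp(-2*I*pi/3))]
      = (1/6)[(1) + (1) + (1) + (1) + (1) + (1)] = 6/6 = 1
  <chi_4*chi_4, chi_3> = (1/6)[1*(1)*conj(1) + 1*(exp(2*I*pi/3))*conj(-1) + 1*(exp(-2*I*pi/3))*conj(1) + 1*(1)*conj(-1) + 1*(exp(2*I*pi/3))*conj(1) + 1*(exp(-2*I*pi/3))*conj(-1)]
      = (1/6)[(1) + (-exp(2*I*pi/3)) + (exp(-2*I*pi/3)) + (-1) + (exp(2*I*pi/3)) + (-exp(-2*I*pi/3))] = 0/6 = 0
  <chi_4*chi_4, chi_4> = (1/6)[1*(1)*conj(1) + 1*(exp(2*I*pi/3))*conj(exp(-2*I*pi/3)) + 1*(exp(-2*I*pi/3))*conj(exp(2*I*pi/3)) + 1*(1)*conj(1) + 1*(exp(2*I*pi/3))*conj(exp(-2*I*pi/3)) + 1*(exp(-2*I*pi/3))*conj(exp(2*I*pi/3))]
      = (1/6)[(1) + (exp(-2*I*pi/3)) + (exp(2*I*pi/3)) + (1) + (exp(-2*I*pi/3)) + (exp(2*I*pi/3))] = 0/6 = 0
  <chi_4*chi_4, chi_5> = (1/6)[1*(1)*conj(1) + 1*(exp(2*I*pi/3))*conj(exp(-I*pi/3)) + 1*(exp(-2*I*pi/3))*conj(exp(-2*I*pi/3)) + 1*(1)*conj(-1) + 1*(exp(2*I*pi/3))*conj(exp(2*I*pi/3)) + 1*(exp(-2*I*pi/3))*conj(exp(I*pi/3))]
      = (1/6)[(1) + (-1) + (1) + (-1) + (1) + (-1)] = 0/6 = 0
(Exp terms are combined using exp(i*s)*conj(exp(i*t)) = exp(i*(s-t)), and sums of them are collapsed using the identity that for every m > 1 the m distinct m-th roots of unity sum to 0, e.g. 1 + exp(2*I*pi/3) + exp(-2*I*pi/3) = 0.)
Hence the multiplicities are chi_2: 1. Dimension check: dim(chi_4)*dim(chi_4) = 1*1 = 1 and sum (mult * dim) = 1*1 = 1.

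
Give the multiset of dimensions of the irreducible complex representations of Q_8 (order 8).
Dimensions: 1, 1, 1, 1, 2

Solution. There are 5 irreducibles (= number of conjugacy classes). Their dimensions d_i satisfy sum d_i^2 = |G| = 8: 1 + 1 + 1 + 1 + 4 = 8.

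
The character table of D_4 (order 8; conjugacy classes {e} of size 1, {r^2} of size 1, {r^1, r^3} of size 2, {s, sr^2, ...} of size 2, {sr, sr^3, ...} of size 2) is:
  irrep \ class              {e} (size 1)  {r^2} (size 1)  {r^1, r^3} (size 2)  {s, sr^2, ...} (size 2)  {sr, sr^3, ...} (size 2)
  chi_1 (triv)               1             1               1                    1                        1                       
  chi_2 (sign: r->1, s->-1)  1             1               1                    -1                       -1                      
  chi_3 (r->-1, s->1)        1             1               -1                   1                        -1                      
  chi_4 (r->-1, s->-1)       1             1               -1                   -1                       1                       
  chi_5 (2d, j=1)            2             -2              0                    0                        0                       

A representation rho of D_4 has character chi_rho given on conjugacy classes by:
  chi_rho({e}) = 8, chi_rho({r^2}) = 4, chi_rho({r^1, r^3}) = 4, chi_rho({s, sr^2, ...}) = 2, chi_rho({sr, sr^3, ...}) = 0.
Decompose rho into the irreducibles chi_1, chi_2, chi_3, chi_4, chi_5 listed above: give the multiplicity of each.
Multiplicities: chi_1: 3, chi_2: 2, chi_3: 1, chi_4: 0, chi_5: 1.

Reasoning: Use <chi_rho, chi> = (1/|G|) sum_C |C| * chi_rho(C) * conj(chi(C)) with |G| = 8 for each irreducible chi in the table:
  <chi_rho, chi_1> = (1/8)[1*(8)*conj(1) + 1*(4)*conj(1) + 2*(4)*conj(1) + 2*(2)*conj(1) + 2*(0)*conj(1)]
      = (1/8)[(8) + (4) + (8) + (4) + (0)] = 24/8 = 3
  <chi_rho, chi_2> = (1/8)[1*(8)*conj(1) + 1*(4)*conj(1) + 2*(4)*conj(1) + 2*(2)*conj(-1) + 2*(0)*conj(-1)]
      = (1/8)[(8) + (4) + (8) + (-4) + (0)] = 16/8 = 2
  <chi_rho, chi_3> = (1/8)[1*(8)*conj(1) + 1*(4)*conj(1) + 2*(4)*conj(-1) + 2*(2)*conj(1) + 2*(0)*conj(-1)]
      = (1/8)[(8) + (4) + (-8) + (4) + (0)] = 8/8 = 1
  <chi_rho, chi_4> = (1/8)[1*(8)*conj(1) + 1*(4)*conj(1) + 2*(4)*conj(-1) + 2*(2)*conj(-1) + 2*(0)*conj(1)]
      = (1/8)[(8) + (4) + (-8) + (-4) + (0)] = 0/8 = 0
  <chi_rho, chi_5> = (1/8)[1*(8)*conj(2) + 1*(4)*conj(-2) + 2*(4)*conj(0) + 2*(2)*conj(0) + 2*(0)*conj(0)]
      = (1/8)[(16) + (-8) + (0) + (0) + (0)] = 8/8 = 1
Dimension check: dim(rho) = sum (mult * dim) = 3*1 + 2*1 + 1*1 + 0*1 + 1*2 = 8 = chi_rho(e) = 8.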